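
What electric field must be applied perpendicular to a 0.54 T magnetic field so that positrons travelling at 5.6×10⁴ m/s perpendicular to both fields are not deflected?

E = 3.0×10⁴ V/m

For straight-line motion qE = qvB, so E = vB.
E = 5.6×10⁴ × 0.54 = 3.0×10⁴ V/m.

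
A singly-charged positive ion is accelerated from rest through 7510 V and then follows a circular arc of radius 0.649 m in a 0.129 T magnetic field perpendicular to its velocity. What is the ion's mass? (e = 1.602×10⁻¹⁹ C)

Combine |q|V = ½mv² and r = mv/(|q|B): eliminate v to get m = qB²r²/(2V).
m = (1.602×10⁻¹⁹)(0.129)²(0.649)²/(2·7510) ≈ 7.48×10⁻²⁶ kg.

m ≈ 7.48×10⁻²⁶ kg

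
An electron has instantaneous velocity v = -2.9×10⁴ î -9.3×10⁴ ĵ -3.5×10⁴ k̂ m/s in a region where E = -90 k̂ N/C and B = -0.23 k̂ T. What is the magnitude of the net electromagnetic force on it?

v×B = (2.14×10⁴, -6670, 0) N/C.
E + v×B = (2.14×10⁴, -6670, -90.0) N/C.
F = q(E + v×B) = (−1.602×10⁻¹⁹ C)·(2.14×10⁴, -6670, -90.0) = (-3.43×10⁻¹⁵, 1.07×10⁻¹⁵, 1.44×10⁻¹⁷) N.
|F| = 3.59×10⁻¹⁵ N.

|F| ≈ 3.59×10⁻¹⁵ N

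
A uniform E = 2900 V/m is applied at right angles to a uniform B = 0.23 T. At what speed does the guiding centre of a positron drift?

v_d ≈ 1.3×10⁴ m/s

The steady drift has the magnetic force balancing the electric force, so v_d = E/B.
v_d = 2900/0.23 = 1.3×10⁴ m/s.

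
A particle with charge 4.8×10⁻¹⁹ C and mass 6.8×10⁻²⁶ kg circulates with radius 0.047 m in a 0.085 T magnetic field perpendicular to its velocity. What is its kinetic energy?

v = |q|Br/m, then KE = ½mv² = (qBr)²/(2m).
v = (4.8×10⁻¹⁹)(0.085)(0.047)/6.8×10⁻²⁶ ≈ 2.820×10⁴ m/s.
KE = ½(6.8×10⁻²⁶)(2.820×10⁴)² ≈ 2.7×10⁻¹⁷ J.

KE ≈ 2.7×10⁻¹⁷ J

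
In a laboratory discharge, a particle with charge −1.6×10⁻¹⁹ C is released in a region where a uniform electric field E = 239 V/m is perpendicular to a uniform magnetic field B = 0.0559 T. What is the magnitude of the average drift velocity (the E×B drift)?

In crossed fields the guiding centre drifts at v_d = |E×B|/B² = E/B, independent of charge and mass.
v_d = 239/0.0559 = 4280 m/s.

v_d ≈ 4280 m/s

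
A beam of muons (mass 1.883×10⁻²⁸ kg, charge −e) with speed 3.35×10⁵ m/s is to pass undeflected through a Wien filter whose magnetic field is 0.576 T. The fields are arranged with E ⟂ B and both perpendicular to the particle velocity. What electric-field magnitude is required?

For straight-line motion qE = qvB, so E = vB.
E = 3.35×10⁵ × 0.576 = 1.93×10⁵ V/m.

E = 1.93×10⁵ V/m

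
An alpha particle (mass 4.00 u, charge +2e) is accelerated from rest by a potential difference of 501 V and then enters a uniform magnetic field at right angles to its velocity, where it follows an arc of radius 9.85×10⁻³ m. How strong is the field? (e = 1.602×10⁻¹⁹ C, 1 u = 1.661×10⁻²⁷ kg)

B ≈ 0.463 T

v = √(2|q|V/m) = √(2·3.204×10⁻¹⁹·501/6.644×10⁻²⁷) ≈ 2.198×10⁵ m/s.
B = mv/(|q|r) = (6.644×10⁻²⁷)(2.198×10⁵)/((3.204×10⁻¹⁹)(9.85×10⁻³)) ≈ 0.463 T.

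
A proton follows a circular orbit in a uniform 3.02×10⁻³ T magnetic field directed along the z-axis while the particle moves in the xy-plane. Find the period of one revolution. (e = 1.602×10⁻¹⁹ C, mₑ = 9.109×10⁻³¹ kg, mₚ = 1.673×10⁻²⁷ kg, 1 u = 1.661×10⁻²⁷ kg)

T ≈ 2.17×10⁻⁵ s

The cyclotron period depends only on m, q, B: T = 2πm/(|q|B).
T = 2π(1.673×10⁻²⁷)/((1.602×10⁻¹⁹)(3.02×10⁻³)) ≈ 2.17×10⁻⁵ s.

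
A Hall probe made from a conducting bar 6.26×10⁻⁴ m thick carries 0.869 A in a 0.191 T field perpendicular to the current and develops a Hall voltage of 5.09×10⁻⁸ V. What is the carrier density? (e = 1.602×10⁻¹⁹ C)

From V_H = IB/(n e t), n = IB/(V_H e t).
n = (0.869)(0.191)/((5.09×10⁻⁸)(1.602×10⁻¹⁹)(6.26×10⁻⁴)) ≈ 3.25×10²⁸ m⁻³.

n ≈ 3.25×10²⁸ m⁻³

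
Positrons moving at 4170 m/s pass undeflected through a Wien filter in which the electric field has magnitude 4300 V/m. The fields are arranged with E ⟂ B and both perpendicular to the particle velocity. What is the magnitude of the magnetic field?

Balance of forces in the selector: qE = qvB ⇒ B = E/v.
B = 4300/4170 = 1.03 T.

B = 1.03 T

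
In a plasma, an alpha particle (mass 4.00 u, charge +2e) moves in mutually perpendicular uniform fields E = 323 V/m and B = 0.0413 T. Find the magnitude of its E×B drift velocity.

The E×B drift speed is v_d = E/B.
v_d = 323/0.0413 = 7820 m/s.

v_d ≈ 7820 m/s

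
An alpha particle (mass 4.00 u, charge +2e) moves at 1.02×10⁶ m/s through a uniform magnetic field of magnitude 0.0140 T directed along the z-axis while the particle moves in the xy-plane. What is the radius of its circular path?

r ≈ 1.51 m

The magnetic force provides the centripetal force: |q|vB = mv²/r.
r = mv/(|q|B) = (6.644×10⁻²⁷)(1.02×10⁶)/((3.204×10⁻¹⁹)(0.0140)) ≈ 1.51 m.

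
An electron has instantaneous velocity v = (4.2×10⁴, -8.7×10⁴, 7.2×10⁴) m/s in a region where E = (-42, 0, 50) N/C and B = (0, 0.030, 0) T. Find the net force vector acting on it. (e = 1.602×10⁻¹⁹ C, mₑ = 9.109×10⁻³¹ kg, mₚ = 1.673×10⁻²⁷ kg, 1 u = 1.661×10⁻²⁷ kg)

F ≈ (3.53×10⁻¹⁶, 0, -2.10×10⁻¹⁶) N

v×B = (-2160, 0, 1260) N/C.
E + v×B = (-2200, 0, 1310) N/C.
F = q(E + v×B) = (−1.602×10⁻¹⁹ C)·(-2200, 0, 1310) = (3.53×10⁻¹⁶, 0, -2.10×10⁻¹⁶) N.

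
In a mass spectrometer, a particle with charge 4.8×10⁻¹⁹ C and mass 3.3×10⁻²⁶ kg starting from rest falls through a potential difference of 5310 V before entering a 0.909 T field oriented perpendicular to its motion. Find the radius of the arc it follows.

Acceleration: |q|V = ½mv² ⇒ v = √(2|q|V/m) = √(2·4.8×10⁻¹⁹·5310/3.3×10⁻²⁶) ≈ 3.930×10⁵ m/s.
In the field: r = mv/(|q|B) = (3.3×10⁻²⁶)(3.930×10⁵)/((4.8×10⁻¹⁹)(0.909)) ≈ 0.0297 m.

r ≈ 0.0297 m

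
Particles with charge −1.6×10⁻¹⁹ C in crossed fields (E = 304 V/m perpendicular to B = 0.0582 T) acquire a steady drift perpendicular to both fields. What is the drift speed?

v_d ≈ 5220 m/s

The E×B drift speed is v_d = E/B.
v_d = 304/0.0582 = 5220 m/s.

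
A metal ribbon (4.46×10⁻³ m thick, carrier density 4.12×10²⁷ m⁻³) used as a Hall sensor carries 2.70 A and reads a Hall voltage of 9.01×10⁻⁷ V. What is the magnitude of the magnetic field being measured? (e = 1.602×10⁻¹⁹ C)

From V_H = IB/(n e t), B = V_H n e t / I.
B = (9.01×10⁻⁷)(4.12×10²⁷)(1.602×10⁻¹⁹)(4.46×10⁻³)/2.70 ≈ 0.982 T.

B ≈ 0.982 T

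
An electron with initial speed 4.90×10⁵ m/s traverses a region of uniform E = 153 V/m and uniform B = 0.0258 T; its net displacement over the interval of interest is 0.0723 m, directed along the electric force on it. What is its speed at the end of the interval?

B does no work; ΔKE = |q|E d.
½mv_f² = ½mv₀² + |q|Ed = ½(9.109×10⁻³¹)(4.90×10⁵)² + (1.602×10⁻¹⁹)(153)(0.0723) ≈ 1.094×10⁻¹⁹ J + 1.772×10⁻¹⁸ J ≈ 1.881×10⁻¹⁸ J.
v_f = √(2·1.881×10⁻¹⁸/9.109×10⁻³¹) ≈ 2.03×10⁶ m/s.

v_f ≈ 2.03×10⁶ m/s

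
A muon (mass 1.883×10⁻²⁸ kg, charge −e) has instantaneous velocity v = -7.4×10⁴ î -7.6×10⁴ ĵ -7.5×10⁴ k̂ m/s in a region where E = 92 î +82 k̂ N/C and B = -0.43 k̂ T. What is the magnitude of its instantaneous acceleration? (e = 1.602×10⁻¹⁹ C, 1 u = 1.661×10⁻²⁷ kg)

v×B = (3.27×10⁴, -3.18×10⁴, 0) N/C.
E + v×B = (3.28×10⁴, -3.18×10⁴, 82.0) N/C.
F = q(E + v×B) = (−1.602×10⁻¹⁹ C)·(3.28×10⁴, -3.18×10⁴, 82.0) = (-5.25×10⁻¹⁵, 5.10×10⁻¹⁵, -1.31×10⁻¹⁷) N.
|a| = |F|/m = 7.318×10⁻¹⁵/1.883×10⁻²⁸ ≈ 3.89×10¹³ m/s².

|a| ≈ 3.89×10¹³ m/s²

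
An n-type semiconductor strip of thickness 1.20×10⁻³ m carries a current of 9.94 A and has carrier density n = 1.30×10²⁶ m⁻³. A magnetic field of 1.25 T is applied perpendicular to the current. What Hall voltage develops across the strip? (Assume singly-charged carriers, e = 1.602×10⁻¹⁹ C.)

V_H = IB/(n e t).
V_H = (9.94)(1.25)/((1.30×10²⁶)(1.602×10⁻¹⁹)(1.20×10⁻³)) ≈ 4.97×10⁻⁴ V.

V_H ≈ 4.97×10⁻⁴ V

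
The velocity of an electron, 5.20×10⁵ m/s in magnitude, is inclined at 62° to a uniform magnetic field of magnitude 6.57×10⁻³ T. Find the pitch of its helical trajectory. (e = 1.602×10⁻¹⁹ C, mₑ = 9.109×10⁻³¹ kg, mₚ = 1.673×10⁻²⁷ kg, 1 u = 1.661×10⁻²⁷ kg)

v∥ = v cosθ = 5.20×10⁵·cos62° ≈ 2.441×10⁵ m/s.
T = 2πm/(|q|B) = 2π(9.109×10⁻³¹)/((1.602×10⁻¹⁹)(6.57×10⁻³)) ≈ 5.438×10⁻⁹ s.
pitch = v∥ T = (2.441×10⁵)(5.438×10⁻⁹) ≈ 1.33×10⁻³ m.

p ≈ 1.33×10⁻³ m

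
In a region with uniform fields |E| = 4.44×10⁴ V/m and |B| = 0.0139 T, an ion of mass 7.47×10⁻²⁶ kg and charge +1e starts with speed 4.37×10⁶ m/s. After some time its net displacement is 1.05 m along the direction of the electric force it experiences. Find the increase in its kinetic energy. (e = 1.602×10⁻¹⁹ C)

ΔKE ≈ 7.47×10⁻¹⁵ J

The magnetic force is always ⟂ v and does no work; only the electric force changes KE.
ΔKE = F_E · d = |q|E d = (1.602×10⁻¹⁹)(4.44×10⁴)(1.05) ≈ 7.47×10⁻¹⁵ J.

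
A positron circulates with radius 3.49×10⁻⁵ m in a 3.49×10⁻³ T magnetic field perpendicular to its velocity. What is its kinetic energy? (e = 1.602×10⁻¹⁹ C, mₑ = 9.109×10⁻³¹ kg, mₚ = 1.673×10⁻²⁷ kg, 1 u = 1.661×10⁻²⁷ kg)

v = |q|Br/m, then KE = ½mv² = (qBr)²/(2m).
v = (1.602×10⁻¹⁹)(3.49×10⁻³)(3.49×10⁻⁵)/9.109×10⁻³¹ ≈ 2.142×10⁴ m/s.
KE = ½(9.109×10⁻³¹)(2.142×10⁴)² ≈ 2.09×10⁻²² J = 1.30×10⁻³ eV.

KE ≈ 1.30×10⁻³ eV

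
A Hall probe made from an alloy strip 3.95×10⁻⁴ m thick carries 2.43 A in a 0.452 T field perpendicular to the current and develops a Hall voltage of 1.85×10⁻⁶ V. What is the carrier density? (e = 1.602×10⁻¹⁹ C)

n ≈ 9.38×10²⁷ m⁻³

From V_H = IB/(n e t), n = IB/(V_H e t).
n = (2.43)(0.452)/((1.85×10⁻⁶)(1.602×10⁻¹⁹)(3.95×10⁻⁴)) ≈ 9.38×10²⁷ m⁻³.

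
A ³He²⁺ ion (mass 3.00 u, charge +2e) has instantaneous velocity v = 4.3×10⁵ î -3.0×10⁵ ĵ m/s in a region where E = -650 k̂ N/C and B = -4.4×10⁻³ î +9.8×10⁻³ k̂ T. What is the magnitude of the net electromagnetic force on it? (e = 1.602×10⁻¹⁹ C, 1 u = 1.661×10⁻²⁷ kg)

v×B = (-2940, -4210, -1320) N/C.
E + v×B = (-2940, -4210, -1970) N/C.
F = q(E + v×B) = (3.204×10⁻¹⁹ C)·(-2940, -4210, -1970) = (-9.42×10⁻¹⁶, -1.35×10⁻¹⁵, -6.31×10⁻¹⁶) N.
|F| = 1.76×10⁻¹⁵ N.

|F| ≈ 1.76×10⁻¹⁵ N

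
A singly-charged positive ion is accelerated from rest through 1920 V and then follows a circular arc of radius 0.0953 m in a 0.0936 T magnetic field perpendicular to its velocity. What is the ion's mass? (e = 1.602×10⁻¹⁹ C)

Combine |q|V = ½mv² and r = mv/(|q|B): eliminate v to get m = qB²r²/(2V).
m = (1.602×10⁻¹⁹)(0.0936)²(0.0953)²/(2·1920) ≈ 3.32×10⁻²⁷ kg.

m ≈ 3.32×10⁻²⁷ kg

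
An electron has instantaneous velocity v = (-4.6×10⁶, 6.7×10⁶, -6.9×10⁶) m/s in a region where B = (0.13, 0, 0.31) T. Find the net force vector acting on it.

F ≈ (-3.33×10⁻¹³, -8.47×10⁻¹⁴, 1.40×10⁻¹³) N

v×B = (2.08×10⁶, 5.29×10⁵, -8.71×10⁵) N/C.
F = q v×B = (−1.602×10⁻¹⁹ C)·(2.08×10⁶, 5.29×10⁵, -8.71×10⁵) = (-3.33×10⁻¹³, -8.47×10⁻¹⁴, 1.40×10⁻¹³) N.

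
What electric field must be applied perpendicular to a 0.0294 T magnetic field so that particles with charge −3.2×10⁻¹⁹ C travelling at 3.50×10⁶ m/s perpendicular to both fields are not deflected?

E = 1.03×10⁵ V/m

For straight-line motion qE = qvB, so E = vB.
E = 3.50×10⁶ × 0.0294 = 1.03×10⁵ V/m.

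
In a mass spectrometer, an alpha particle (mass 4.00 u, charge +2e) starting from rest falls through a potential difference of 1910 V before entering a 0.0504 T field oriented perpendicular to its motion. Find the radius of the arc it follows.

r ≈ 0.177 m

Acceleration: |q|V = ½mv² ⇒ v = √(2|q|V/m) = √(2·3.204×10⁻¹⁹·1910/6.644×10⁻²⁷) ≈ 4.292×10⁵ m/s.
In the field: r = mv/(|q|B) = (6.644×10⁻²⁷)(4.292×10⁵)/((3.204×10⁻¹⁹)(0.0504)) ≈ 0.177 m.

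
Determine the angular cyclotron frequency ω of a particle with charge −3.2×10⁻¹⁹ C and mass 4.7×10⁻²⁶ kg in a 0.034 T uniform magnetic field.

ω = |q|B/m.
ω = (3.2×10⁻¹⁹)(0.034)/4.7×10⁻²⁶ ≈ 2.3×10⁵ rad/s.

ω ≈ 2.3×10⁵ rad/s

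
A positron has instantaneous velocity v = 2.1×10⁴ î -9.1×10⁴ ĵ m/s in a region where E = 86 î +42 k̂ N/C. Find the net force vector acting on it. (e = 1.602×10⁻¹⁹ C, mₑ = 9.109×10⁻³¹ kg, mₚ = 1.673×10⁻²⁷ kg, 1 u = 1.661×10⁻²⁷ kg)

Only an electric field acts, so F = qE = (1.602×10⁻¹⁹ C)·(86.0, 0, 42.0) = (1.38×10⁻¹⁷, 0, 6.73×10⁻¹⁸) N.

F ≈ (1.38×10⁻¹⁷, 0, 6.73×10⁻¹⁸) N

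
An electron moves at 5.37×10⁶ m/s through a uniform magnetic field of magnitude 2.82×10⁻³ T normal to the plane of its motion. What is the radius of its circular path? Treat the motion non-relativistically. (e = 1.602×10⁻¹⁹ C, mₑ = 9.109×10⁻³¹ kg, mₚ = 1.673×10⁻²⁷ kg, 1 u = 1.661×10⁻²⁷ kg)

r ≈ 0.0108 m

The magnetic force provides the centripetal force: |q|vB = mv²/r.
r = mv/(|q|B) = (9.109×10⁻³¹)(5.37×10⁶)/((1.602×10⁻¹⁹)(2.82×10⁻³)) ≈ 0.0108 m.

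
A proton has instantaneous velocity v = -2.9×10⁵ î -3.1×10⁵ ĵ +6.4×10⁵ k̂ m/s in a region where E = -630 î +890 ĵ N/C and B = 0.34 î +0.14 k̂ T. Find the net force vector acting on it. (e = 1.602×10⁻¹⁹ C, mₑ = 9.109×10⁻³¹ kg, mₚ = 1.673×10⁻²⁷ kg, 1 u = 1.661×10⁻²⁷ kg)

F ≈ (-7.05×10⁻¹⁵, 4.15×10⁻¹⁴, 1.69×10⁻¹⁴) N

v×B = (-4.34×10⁴, 2.58×10⁵, 1.05×10⁵) N/C.
E + v×B = (-4.40×10⁴, 2.59×10⁵, 1.05×10⁵) N/C.
F = q(E + v×B) = (1.602×10⁻¹⁹ C)·(-4.40×10⁴, 2.59×10⁵, 1.05×10⁵) = (-7.05×10⁻¹⁵, 4.15×10⁻¹⁴, 1.69×10⁻¹⁴) N.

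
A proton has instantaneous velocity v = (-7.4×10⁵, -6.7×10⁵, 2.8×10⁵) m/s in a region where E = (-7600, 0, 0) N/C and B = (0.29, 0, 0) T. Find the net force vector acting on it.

v×B = (0, 8.12×10⁴, 1.94×10⁵) N/C.
E + v×B = (-7600, 8.12×10⁴, 1.94×10⁵) N/C.
F = q(E + v×B) = (1.602×10⁻¹⁹ C)·(-7600, 8.12×10⁴, 1.94×10⁵) = (-1.22×10⁻¹⁵, 1.30×10⁻¹⁴, 3.11×10⁻¹⁴) N.

F ≈ (-1.22×10⁻¹⁵, 1.30×10⁻¹⁴, 3.11×10⁻¹⁴) N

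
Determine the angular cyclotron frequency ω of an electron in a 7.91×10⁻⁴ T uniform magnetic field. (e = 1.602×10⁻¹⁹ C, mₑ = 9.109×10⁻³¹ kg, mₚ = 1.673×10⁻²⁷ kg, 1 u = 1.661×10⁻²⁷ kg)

ω ≈ 1.39×10⁸ rad/s

ω = |q|B/m.
ω = (1.602×10⁻¹⁹)(7.91×10⁻⁴)/9.109×10⁻³¹ ≈ 1.39×10⁸ rad/s.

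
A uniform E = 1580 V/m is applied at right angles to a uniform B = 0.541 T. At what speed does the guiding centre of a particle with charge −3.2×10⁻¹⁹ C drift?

v_d ≈ 2920 m/s

The E×B drift speed is v_d = E/B.
v_d = 1580/0.541 = 2920 m/s.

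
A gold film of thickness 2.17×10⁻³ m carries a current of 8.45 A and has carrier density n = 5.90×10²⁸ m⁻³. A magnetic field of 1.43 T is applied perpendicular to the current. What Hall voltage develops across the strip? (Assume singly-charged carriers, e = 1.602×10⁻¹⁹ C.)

V_H = IB/(n e t).
V_H = (8.45)(1.43)/((5.90×10²⁸)(1.602×10⁻¹⁹)(2.17×10⁻³)) ≈ 5.89×10⁻⁷ V.

V_H ≈ 5.89×10⁻⁷ V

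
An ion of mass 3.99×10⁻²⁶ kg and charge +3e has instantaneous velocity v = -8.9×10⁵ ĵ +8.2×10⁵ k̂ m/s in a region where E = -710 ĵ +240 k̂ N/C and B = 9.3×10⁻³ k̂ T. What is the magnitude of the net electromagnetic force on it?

|F| ≈ 3.99×10⁻¹⁵ N

v×B = (-8280, 0, 0) N/C.
E + v×B = (-8280, -710, 240) N/C.
F = q(E + v×B) = (4.806×10⁻¹⁹ C)·(-8280, -710, 240) = (-3.98×10⁻¹⁵, -3.41×10⁻¹⁶, 1.15×10⁻¹⁶) N.
|F| = 3.99×10⁻¹⁵ N.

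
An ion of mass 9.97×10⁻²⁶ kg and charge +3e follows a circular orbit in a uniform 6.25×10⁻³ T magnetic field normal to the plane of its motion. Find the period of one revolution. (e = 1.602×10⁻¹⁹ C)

T ≈ 2.09×10⁻⁴ s

The cyclotron period depends only on m, q, B: T = 2πm/(|q|B).
T = 2π(9.97×10⁻²⁶)/((4.806×10⁻¹⁹)(6.25×10⁻³)) ≈ 2.09×10⁻⁴ s.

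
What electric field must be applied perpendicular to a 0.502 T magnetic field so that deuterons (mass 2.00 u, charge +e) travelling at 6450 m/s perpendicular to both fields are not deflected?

E = 3240 V/m

For straight-line motion qE = qvB, so E = vB.
E = 6450 × 0.502 = 3240 V/m.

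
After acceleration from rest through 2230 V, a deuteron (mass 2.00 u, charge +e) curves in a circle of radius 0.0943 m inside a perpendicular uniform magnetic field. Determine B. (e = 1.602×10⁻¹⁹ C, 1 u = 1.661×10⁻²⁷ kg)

v = √(2|q|V/m) = √(2·1.602×10⁻¹⁹·2230/3.322×10⁻²⁷) ≈ 4.638×10⁵ m/s.
B = mv/(|q|r) = (3.322×10⁻²⁷)(4.638×10⁵)/((1.602×10⁻¹⁹)(0.0943)) ≈ 0.102 T.

B ≈ 0.102 T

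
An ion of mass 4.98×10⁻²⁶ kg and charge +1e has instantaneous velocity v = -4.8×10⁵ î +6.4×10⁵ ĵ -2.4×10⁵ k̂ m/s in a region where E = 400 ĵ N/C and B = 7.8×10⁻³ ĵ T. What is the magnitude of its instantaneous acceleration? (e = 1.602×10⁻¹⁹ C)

v×B = (1870, 0, -3740) N/C.
E + v×B = (1870, 400, -3740) N/C.
F = q(E + v×B) = (1.602×10⁻¹⁹ C)·(1870, 400, -3740) = (3.00×10⁻¹⁶, 6.41×10⁻¹⁷, -6.00×10⁻¹⁶) N.
|a| = |F|/m = 6.736×10⁻¹⁶/4.98×10⁻²⁶ ≈ 1.35×10¹⁰ m/s².

|a| ≈ 1.35×10¹⁰ m/s²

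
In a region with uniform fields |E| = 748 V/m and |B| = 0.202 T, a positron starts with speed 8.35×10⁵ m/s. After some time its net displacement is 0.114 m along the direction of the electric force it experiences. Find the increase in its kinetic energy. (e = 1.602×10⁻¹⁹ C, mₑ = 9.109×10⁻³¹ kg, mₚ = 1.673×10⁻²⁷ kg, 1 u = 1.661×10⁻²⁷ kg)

ΔKE ≈ 1.37×10⁻¹⁷ J

The magnetic force is always ⟂ v and does no work; only the electric force changes KE.
ΔKE = F_E · d = |q|E d = (1.602×10⁻¹⁹)(748)(0.114) ≈ 1.37×10⁻¹⁷ J.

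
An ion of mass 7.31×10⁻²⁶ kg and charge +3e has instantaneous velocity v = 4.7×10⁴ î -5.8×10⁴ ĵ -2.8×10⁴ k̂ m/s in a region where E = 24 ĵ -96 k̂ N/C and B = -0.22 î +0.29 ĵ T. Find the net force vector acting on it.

F ≈ (3.90×10⁻¹⁵, 2.97×10⁻¹⁵, 3.72×10⁻¹⁶) N

v×B = (8120, 6160, 870) N/C.
E + v×B = (8120, 6180, 774) N/C.
F = q(E + v×B) = (4.806×10⁻¹⁹ C)·(8120, 6180, 774) = (3.90×10⁻¹⁵, 2.97×10⁻¹⁵, 3.72×10⁻¹⁶) N.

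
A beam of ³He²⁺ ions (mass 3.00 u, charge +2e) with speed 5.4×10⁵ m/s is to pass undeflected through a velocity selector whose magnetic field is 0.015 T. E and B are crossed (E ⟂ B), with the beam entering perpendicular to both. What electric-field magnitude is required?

E = 8100 V/m

For straight-line motion qE = qvB, so E = vB.
E = 5.4×10⁵ × 0.015 = 8100 V/m.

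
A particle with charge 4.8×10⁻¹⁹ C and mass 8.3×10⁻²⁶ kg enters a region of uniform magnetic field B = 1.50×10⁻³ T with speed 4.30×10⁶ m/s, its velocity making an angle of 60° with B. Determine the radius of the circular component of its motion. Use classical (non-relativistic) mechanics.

v⊥ = v sinθ = 4.30×10⁶·sin60° ≈ 3.724×10⁶ m/s.
r = m v⊥/(|q|B) = (8.3×10⁻²⁶)(3.724×10⁶)/((4.8×10⁻¹⁹)(1.50×10⁻³)) ≈ 429 m.

r ≈ 429 m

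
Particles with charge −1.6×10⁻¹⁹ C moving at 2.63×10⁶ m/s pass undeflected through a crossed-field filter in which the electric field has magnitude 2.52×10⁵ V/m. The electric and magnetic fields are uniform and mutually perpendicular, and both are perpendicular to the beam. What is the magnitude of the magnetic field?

B = 0.0958 T

Balance of forces in the selector: qE = qvB ⇒ B = E/v.
B = 2.52×10⁵/2.63×10⁶ = 0.0958 T.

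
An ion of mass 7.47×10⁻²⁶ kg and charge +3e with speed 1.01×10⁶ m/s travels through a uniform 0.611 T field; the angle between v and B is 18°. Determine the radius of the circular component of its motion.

r ≈ 0.0794 m

v⊥ = v sinθ = 1.01×10⁶·sin18° ≈ 3.121×10⁵ m/s.
r = m v⊥/(|q|B) = (7.47×10⁻²⁶)(3.121×10⁵)/((4.806×10⁻¹⁹)(0.611)) ≈ 0.0794 m.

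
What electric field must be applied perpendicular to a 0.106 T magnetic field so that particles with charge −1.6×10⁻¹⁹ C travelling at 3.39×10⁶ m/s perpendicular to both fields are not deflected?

E = 3.59×10⁵ V/m

For straight-line motion qE = qvB, so E = vB.
E = 3.39×10⁶ × 0.106 = 3.59×10⁵ V/m.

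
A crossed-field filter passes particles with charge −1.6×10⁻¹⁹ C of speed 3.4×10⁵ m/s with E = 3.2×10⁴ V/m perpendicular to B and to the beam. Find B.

B = 0.094 T

Balance of forces in the selector: qE = qvB ⇒ B = E/v.
B = 3.2×10⁴/3.4×10⁵ = 0.094 T.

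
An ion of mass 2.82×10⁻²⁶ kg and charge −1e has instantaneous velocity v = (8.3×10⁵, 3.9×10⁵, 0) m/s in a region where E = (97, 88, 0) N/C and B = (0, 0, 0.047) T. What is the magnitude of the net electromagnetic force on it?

|F| ≈ 6.90×10⁻¹⁵ N

v×B = (1.83×10⁴, -3.90×10⁴, 0) N/C.
E + v×B = (1.84×10⁴, -3.89×10⁴, 0) N/C.
F = q(E + v×B) = (−1.602×10⁻¹⁹ C)·(1.84×10⁴, -3.89×10⁴, 0) = (-2.95×10⁻¹⁵, 6.24×10⁻¹⁵, 0) N.
|F| = 6.90×10⁻¹⁵ N.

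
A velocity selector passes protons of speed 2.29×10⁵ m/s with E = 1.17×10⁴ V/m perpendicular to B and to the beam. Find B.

Balance of forces in the selector: qE = qvB ⇒ B = E/v.
B = 1.17×10⁴/2.29×10⁵ = 0.0511 T.

B = 0.0511 T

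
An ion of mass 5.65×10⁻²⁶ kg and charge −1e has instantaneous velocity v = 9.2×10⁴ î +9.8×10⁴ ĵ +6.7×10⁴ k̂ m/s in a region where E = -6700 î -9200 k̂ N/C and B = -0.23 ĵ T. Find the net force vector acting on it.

v×B = (1.54×10⁴, 0, -2.12×10⁴) N/C.
E + v×B = (8710, 0, -3.04×10⁴) N/C.
F = q(E + v×B) = (−1.602×10⁻¹⁹ C)·(8710, 0, -3.04×10⁴) = (-1.40×10⁻¹⁵, 0, 4.86×10⁻¹⁵) N.

F ≈ (-1.40×10⁻¹⁵, 0, 4.86×10⁻¹⁵) N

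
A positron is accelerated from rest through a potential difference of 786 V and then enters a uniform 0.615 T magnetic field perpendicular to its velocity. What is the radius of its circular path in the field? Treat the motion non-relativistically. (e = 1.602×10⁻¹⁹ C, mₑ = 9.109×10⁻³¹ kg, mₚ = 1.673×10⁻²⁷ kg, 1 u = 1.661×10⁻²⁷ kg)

Acceleration: |q|V = ½mv² ⇒ v = √(2|q|V/m) = √(2·1.602×10⁻¹⁹·786/9.109×10⁻³¹) ≈ 1.663×10⁷ m/s.
In the field: r = mv/(|q|B) = (9.109×10⁻³¹)(1.663×10⁷)/((1.602×10⁻¹⁹)(0.615)) ≈ 1.54×10⁻⁴ m.

r ≈ 1.54×10⁻⁴ m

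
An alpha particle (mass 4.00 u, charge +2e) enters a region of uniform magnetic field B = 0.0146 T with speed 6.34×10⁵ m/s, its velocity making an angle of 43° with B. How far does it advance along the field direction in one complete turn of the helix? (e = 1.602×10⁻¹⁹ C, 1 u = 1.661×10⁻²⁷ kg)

p ≈ 4.14 m

v∥ = v cosθ = 6.34×10⁵·cos43° ≈ 4.637×10⁵ m/s.
T = 2πm/(|q|B) = 2π(6.644×10⁻²⁷)/((3.204×10⁻¹⁹)(0.0146)) ≈ 8.924×10⁻⁶ s.
pitch = v∥ T = (4.637×10⁵)(8.924×10⁻⁶) ≈ 4.14 m.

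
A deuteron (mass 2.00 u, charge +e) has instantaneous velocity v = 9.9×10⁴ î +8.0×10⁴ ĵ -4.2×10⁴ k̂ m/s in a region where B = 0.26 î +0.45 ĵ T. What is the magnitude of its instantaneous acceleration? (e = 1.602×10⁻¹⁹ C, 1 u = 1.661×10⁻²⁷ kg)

v×B = (1.89×10⁴, -1.09×10⁴, 2.38×10⁴) N/C.
F = q v×B = (1.602×10⁻¹⁹ C)·(1.89×10⁴, -1.09×10⁴, 2.38×10⁴) = (3.03×10⁻¹⁵, -1.75×10⁻¹⁵, 3.80×10⁻¹⁵) N.
|a| = |F|/m = 5.168×10⁻¹⁵/3.322×10⁻²⁷ ≈ 1.56×10¹² m/s².

|a| ≈ 1.56×10¹² m/s²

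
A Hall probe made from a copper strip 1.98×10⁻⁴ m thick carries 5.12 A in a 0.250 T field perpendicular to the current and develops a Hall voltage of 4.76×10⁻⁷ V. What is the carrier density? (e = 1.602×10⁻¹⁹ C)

From V_H = IB/(n e t), n = IB/(V_H e t).
n = (5.12)(0.250)/((4.76×10⁻⁷)(1.602×10⁻¹⁹)(1.98×10⁻⁴)) ≈ 8.48×10²⁸ m⁻³.

n ≈ 8.48×10²⁸ m⁻³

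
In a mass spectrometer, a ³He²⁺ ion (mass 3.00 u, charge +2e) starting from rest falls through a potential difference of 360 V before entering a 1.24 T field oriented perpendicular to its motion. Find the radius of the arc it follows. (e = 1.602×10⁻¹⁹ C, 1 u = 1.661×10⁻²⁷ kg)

r ≈ 2.70×10⁻³ m

Acceleration: |q|V = ½mv² ⇒ v = √(2|q|V/m) = √(2·3.204×10⁻¹⁹·360/4.983×10⁻²⁷) ≈ 2.152×10⁵ m/s.
In the field: r = mv/(|q|B) = (4.983×10⁻²⁷)(2.152×10⁵)/((3.204×10⁻¹⁹)(1.24)) ≈ 2.70×10⁻³ m.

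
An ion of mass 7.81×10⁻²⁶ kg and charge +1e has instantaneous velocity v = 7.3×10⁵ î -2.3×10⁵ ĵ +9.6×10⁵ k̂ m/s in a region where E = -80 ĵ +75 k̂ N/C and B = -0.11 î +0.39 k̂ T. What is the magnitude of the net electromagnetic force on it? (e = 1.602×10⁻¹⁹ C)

|F| ≈ 6.43×10⁻¹⁴ N

v×B = (-8.97×10⁴, -3.90×10⁵, -2.53×10⁴) N/C.
E + v×B = (-8.97×10⁴, -3.90×10⁵, -2.52×10⁴) N/C.
F = q(E + v×B) = (1.602×10⁻¹⁹ C)·(-8.97×10⁴, -3.90×10⁵, -2.52×10⁴) = (-1.44×10⁻¹⁴, -6.25×10⁻¹⁴, -4.04×10⁻¹⁵) N.
|F| = 6.43×10⁻¹⁴ N.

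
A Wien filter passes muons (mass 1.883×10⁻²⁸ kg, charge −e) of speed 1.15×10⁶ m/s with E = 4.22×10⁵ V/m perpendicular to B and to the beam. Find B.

Balance of forces in the selector: qE = qvB ⇒ B = E/v.
B = 4.22×10⁵/1.15×10⁶ = 0.367 T.

B = 0.367 T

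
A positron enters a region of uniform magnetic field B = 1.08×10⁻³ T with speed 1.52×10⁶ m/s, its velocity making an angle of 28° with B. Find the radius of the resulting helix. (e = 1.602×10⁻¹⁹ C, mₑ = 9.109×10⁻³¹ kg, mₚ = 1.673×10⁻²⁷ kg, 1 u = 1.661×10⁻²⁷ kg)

r ≈ 3.76×10⁻³ m

v⊥ = v sinθ = 1.52×10⁶·sin28° ≈ 7.136×10⁵ m/s.
r = m v⊥/(|q|B) = (9.109×10⁻³¹)(7.136×10⁵)/((1.602×10⁻¹⁹)(1.08×10⁻³)) ≈ 3.76×10⁻³ m.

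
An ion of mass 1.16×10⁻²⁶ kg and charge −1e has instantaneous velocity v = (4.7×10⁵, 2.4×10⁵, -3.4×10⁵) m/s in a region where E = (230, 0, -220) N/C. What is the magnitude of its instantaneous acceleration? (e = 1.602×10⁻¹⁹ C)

|a| ≈ 4.40×10⁹ m/s²

Only an electric field acts, so F = qE = (−1.602×10⁻¹⁹ C)·(230, 0, -220) = (-3.68×10⁻¹⁷, 0, 3.52×10⁻¹⁷) N.
|a| = |F|/m = 5.099×10⁻¹⁷/1.16×10⁻²⁶ ≈ 4.40×10⁹ m/s².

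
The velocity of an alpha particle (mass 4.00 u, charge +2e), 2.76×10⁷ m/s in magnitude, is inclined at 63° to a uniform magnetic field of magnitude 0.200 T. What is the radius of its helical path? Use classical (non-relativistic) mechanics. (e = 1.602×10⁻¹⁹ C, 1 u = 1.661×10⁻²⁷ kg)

v⊥ = v sinθ = 2.76×10⁷·sin63° ≈ 2.459×10⁷ m/s.
r = m v⊥/(|q|B) = (6.644×10⁻²⁷)(2.459×10⁷)/((3.204×10⁻¹⁹)(0.200)) ≈ 2.55 m.

r ≈ 2.55 m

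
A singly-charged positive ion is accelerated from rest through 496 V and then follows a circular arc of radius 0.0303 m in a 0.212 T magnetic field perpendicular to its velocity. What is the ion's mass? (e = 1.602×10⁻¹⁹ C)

m ≈ 6.66×10⁻²⁷ kg

Combine |q|V = ½mv² and r = mv/(|q|B): eliminate v to get m = qB²r²/(2V).
m = (1.602×10⁻¹⁹)(0.212)²(0.0303)²/(2·496) ≈ 6.66×10⁻²⁷ kg.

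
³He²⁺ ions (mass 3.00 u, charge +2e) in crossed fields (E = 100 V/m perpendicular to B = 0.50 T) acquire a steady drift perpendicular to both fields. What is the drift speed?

The E×B drift speed is v_d = E/B.
v_d = 100/0.50 = 200 m/s.

v_d ≈ 200 m/s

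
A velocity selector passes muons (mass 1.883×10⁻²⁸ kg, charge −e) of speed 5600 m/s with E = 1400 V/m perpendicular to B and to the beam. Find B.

Balance of forces in the selector: qE = qvB ⇒ B = E/v.
B = 1400/5600 = 0.25 T.

B = 0.25 T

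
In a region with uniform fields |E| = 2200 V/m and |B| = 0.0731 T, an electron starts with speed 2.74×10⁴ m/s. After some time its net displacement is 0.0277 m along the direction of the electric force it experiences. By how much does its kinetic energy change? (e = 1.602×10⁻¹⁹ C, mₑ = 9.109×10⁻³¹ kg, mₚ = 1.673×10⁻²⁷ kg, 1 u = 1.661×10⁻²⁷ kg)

The magnetic force is always ⟂ v and does no work; only the electric force changes KE.
ΔKE = F_E · d = |q|E d = (1.602×10⁻¹⁹)(2200)(0.0277) ≈ 9.76×10⁻¹⁸ J.

ΔKE ≈ 9.76×10⁻¹⁸ J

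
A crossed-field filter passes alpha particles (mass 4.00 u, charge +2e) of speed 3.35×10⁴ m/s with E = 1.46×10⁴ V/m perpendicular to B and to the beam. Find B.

B = 0.436 T

Balance of forces in the selector: qE = qvB ⇒ B = E/v.
B = 1.46×10⁴/3.35×10⁴ = 0.436 T.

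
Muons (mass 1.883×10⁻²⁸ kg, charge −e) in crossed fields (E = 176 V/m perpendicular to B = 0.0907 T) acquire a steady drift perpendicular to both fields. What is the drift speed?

v_d ≈ 1940 m/s

In crossed fields the guiding centre drifts at v_d = |E×B|/B² = E/B, independent of charge and mass.
v_d = 176/0.0907 = 1940 m/s.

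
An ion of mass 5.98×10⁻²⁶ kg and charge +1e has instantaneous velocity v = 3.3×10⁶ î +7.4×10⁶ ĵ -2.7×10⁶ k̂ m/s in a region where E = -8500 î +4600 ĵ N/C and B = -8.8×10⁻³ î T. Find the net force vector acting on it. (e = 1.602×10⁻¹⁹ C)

F ≈ (-1.36×10⁻¹⁵, 4.54×10⁻¹⁵, 1.04×10⁻¹⁴) N

v×B = (0, 2.38×10⁴, 6.51×10⁴) N/C.
E + v×B = (-8500, 2.84×10⁴, 6.51×10⁴) N/C.
F = q(E + v×B) = (1.602×10⁻¹⁹ C)·(-8500, 2.84×10⁴, 6.51×10⁴) = (-1.36×10⁻¹⁵, 4.54×10⁻¹⁵, 1.04×10⁻¹⁴) N.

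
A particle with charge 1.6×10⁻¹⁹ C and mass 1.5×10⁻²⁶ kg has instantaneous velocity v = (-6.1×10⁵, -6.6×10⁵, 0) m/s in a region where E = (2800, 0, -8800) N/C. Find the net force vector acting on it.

F ≈ (4.48×10⁻¹⁶, 0, -1.41×10⁻¹⁵) N

Only an electric field acts, so F = qE = (1.6×10⁻¹⁹ C)·(2800, 0, -8800) = (4.48×10⁻¹⁶, 0, -1.41×10⁻¹⁵) N.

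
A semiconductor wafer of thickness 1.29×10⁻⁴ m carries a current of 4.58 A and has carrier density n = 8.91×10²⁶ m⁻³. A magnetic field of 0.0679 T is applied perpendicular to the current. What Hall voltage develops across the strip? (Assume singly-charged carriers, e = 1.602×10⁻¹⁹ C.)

V_H ≈ 1.69×10⁻⁵ V

V_H = IB/(n e t).
V_H = (4.58)(0.0679)/((8.91×10²⁶)(1.602×10⁻¹⁹)(1.29×10⁻⁴)) ≈ 1.69×10⁻⁵ V.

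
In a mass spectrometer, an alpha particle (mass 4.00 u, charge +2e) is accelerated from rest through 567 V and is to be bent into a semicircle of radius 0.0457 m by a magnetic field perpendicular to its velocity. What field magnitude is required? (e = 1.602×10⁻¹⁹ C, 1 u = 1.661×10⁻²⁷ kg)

B ≈ 0.106 T

v = √(2|q|V/m) = √(2·3.204×10⁻¹⁹·567/6.644×10⁻²⁷) ≈ 2.339×10⁵ m/s.
B = mv/(|q|r) = (6.644×10⁻²⁷)(2.339×10⁵)/((3.204×10⁻¹⁹)(0.0457)) ≈ 0.106 T.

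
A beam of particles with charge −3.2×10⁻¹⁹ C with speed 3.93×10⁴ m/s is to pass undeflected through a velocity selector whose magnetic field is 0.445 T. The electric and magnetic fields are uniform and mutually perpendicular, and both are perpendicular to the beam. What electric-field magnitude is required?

E = 1.75×10⁴ V/m

For straight-line motion qE = qvB, so E = vB.
E = 3.93×10⁴ × 0.445 = 1.75×10⁴ V/m.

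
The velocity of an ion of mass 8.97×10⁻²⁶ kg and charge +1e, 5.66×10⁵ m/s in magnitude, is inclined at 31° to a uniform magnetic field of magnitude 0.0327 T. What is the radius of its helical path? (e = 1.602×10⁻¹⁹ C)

r ≈ 4.99 m

v⊥ = v sinθ = 5.66×10⁵·sin31° ≈ 2.915×10⁵ m/s.
r = m v⊥/(|q|B) = (8.97×10⁻²⁶)(2.915×10⁵)/((1.602×10⁻¹⁹)(0.0327)) ≈ 4.99 m.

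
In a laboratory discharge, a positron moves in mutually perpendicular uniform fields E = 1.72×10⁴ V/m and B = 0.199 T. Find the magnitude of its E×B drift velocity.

v_d ≈ 8.64×10⁴ m/s

The E×B drift speed is v_d = E/B.
v_d = 1.72×10⁴/0.199 = 8.64×10⁴ m/s.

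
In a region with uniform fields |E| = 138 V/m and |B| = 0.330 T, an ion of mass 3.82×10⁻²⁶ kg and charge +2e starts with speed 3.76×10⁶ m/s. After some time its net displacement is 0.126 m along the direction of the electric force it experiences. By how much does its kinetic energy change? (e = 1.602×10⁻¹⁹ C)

The magnetic force is always ⟂ v and does no work; only the electric force changes KE.
ΔKE = F_E · d = |q|E d = (3.204×10⁻¹⁹)(138)(0.126) ≈ 5.57×10⁻¹⁸ J.

ΔKE ≈ 5.57×10⁻¹⁸ J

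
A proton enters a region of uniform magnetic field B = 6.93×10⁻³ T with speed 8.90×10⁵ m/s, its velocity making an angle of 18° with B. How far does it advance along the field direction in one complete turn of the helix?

p ≈ 8.01 m

v∥ = v cosθ = 8.90×10⁵·cos18° ≈ 8.464×10⁵ m/s.
T = 2πm/(|q|B) = 2π(1.673×10⁻²⁷)/((1.602×10⁻¹⁹)(6.93×10⁻³)) ≈ 9.468×10⁻⁶ s.
pitch = v∥ T = (8.464×10⁵)(9.468×10⁻⁶) ≈ 8.01 m.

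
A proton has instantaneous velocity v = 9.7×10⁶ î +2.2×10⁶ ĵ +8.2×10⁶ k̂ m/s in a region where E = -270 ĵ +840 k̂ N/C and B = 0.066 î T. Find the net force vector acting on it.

F ≈ (0, 8.67×10⁻¹⁴, -2.31×10⁻¹⁴) N

v×B = (0, 5.41×10⁵, -1.45×10⁵) N/C.
E + v×B = (0, 5.41×10⁵, -1.44×10⁵) N/C.
F = q(E + v×B) = (1.602×10⁻¹⁹ C)·(0, 5.41×10⁵, -1.44×10⁵) = (0, 8.67×10⁻¹⁴, -2.31×10⁻¹⁴) N.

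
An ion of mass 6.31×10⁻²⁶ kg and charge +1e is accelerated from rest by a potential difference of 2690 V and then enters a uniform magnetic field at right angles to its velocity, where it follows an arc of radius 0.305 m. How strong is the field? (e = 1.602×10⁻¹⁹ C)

v = √(2|q|V/m) = √(2·1.602×10⁻¹⁹·2690/6.31×10⁻²⁶) ≈ 1.169×10⁵ m/s.
B = mv/(|q|r) = (6.31×10⁻²⁶)(1.169×10⁵)/((1.602×10⁻¹⁹)(0.305)) ≈ 0.151 T.

B ≈ 0.151 T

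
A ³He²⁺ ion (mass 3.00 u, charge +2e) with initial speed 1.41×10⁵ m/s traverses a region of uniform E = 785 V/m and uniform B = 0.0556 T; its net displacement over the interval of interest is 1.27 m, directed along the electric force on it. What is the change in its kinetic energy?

The magnetic force is always ⟂ v and does no work; only the electric force changes KE.
ΔKE = F_E · d = |q|E d = (3.204×10⁻¹⁹)(785)(1.27) ≈ 3.19×10⁻¹⁶ J.

ΔKE ≈ 3.19×10⁻¹⁶ J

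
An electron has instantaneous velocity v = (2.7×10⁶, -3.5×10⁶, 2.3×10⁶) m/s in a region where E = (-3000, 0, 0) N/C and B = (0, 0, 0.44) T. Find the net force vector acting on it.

F ≈ (2.47×10⁻¹³, 1.90×10⁻¹³, 0) N

v×B = (-1.54×10⁶, -1.19×10⁶, 0) N/C.
E + v×B = (-1.54×10⁶, -1.19×10⁶, 0) N/C.
F = q(E + v×B) = (−1.602×10⁻¹⁹ C)·(-1.54×10⁶, -1.19×10⁶, 0) = (2.47×10⁻¹³, 1.90×10⁻¹³, 0) N.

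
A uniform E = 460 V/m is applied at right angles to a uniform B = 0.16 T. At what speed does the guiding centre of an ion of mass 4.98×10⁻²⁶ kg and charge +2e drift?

v_d ≈ 2900 m/s

The steady drift has the magnetic force balancing the electric force, so v_d = E/B.
v_d = 460/0.16 = 2900 m/s.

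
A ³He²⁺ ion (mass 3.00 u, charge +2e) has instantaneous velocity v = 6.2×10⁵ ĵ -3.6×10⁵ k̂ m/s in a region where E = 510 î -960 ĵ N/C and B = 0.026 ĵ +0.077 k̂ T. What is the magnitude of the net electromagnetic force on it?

|F| ≈ 1.85×10⁻¹⁴ N

v×B = (5.71×10⁴, 0, 0) N/C.
E + v×B = (5.76×10⁴, -960, 0) N/C.
F = q(E + v×B) = (3.204×10⁻¹⁹ C)·(5.76×10⁴, -960, 0) = (1.85×10⁻¹⁴, -3.08×10⁻¹⁶, 0) N.
|F| = 1.85×10⁻¹⁴ N.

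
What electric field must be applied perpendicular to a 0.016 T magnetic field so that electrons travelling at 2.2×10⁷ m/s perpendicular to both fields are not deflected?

For straight-line motion qE = qvB, so E = vB.
E = 2.2×10⁷ × 0.016 = 3.5×10⁵ V/m.

E = 3.5×10⁵ V/m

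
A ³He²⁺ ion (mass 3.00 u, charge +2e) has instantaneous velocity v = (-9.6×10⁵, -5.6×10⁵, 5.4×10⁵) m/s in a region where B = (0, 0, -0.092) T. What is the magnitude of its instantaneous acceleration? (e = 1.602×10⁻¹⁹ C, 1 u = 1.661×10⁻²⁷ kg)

v×B = (5.15×10⁴, -8.83×10⁴, 0) N/C.
F = q v×B = (3.204×10⁻¹⁹ C)·(5.15×10⁴, -8.83×10⁴, 0) = (1.65×10⁻¹⁴, -2.83×10⁻¹⁴, 0) N.
|a| = |F|/m = 3.276×10⁻¹⁴/4.983×10⁻²⁷ ≈ 6.57×10¹² m/s².

|a| ≈ 6.57×10¹² m/s²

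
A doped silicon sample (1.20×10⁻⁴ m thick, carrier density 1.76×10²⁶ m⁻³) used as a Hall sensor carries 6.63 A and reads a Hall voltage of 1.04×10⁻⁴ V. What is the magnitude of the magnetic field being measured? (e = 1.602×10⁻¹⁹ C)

B ≈ 0.0531 T

From V_H = IB/(n e t), B = V_H n e t / I.
B = (1.04×10⁻⁴)(1.76×10²⁶)(1.602×10⁻¹⁹)(1.20×10⁻⁴)/6.63 ≈ 0.0531 T.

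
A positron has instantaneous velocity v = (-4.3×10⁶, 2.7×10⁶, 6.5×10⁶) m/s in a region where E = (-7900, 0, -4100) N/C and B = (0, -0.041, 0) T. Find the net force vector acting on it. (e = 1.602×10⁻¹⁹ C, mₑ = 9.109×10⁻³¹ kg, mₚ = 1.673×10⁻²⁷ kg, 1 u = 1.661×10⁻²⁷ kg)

F ≈ (4.14×10⁻¹⁴, 0, 2.76×10⁻¹⁴) N

v×B = (2.66×10⁵, 0, 1.76×10⁵) N/C.
E + v×B = (2.59×10⁵, 0, 1.72×10⁵) N/C.
F = q(E + v×B) = (1.602×10⁻¹⁹ C)·(2.59×10⁵, 0, 1.72×10⁵) = (4.14×10⁻¹⁴, 0, 2.76×10⁻¹⁴) N.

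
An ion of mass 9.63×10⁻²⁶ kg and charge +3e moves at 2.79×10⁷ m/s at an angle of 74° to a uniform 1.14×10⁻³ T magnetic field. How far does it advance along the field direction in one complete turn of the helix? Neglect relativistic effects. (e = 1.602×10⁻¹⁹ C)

p ≈ 8490 m

v∥ = v cosθ = 2.79×10⁷·cos74° ≈ 7.690×10⁶ m/s.
T = 2πm/(|q|B) = 2π(9.63×10⁻²⁶)/((4.806×10⁻¹⁹)(1.14×10⁻³)) ≈ 1.104×10⁻³ s.
pitch = v∥ T = (7.690×10⁶)(1.104×10⁻³) ≈ 8490 m.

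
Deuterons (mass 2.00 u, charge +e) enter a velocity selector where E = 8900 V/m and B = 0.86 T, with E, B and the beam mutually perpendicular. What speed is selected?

v = 1.0×10⁴ m/s

Straight-line motion ⇒ electric and magnetic forces cancel, so E = vB.
v = E/B = 8900/0.86 = 1.0×10⁴ m/s.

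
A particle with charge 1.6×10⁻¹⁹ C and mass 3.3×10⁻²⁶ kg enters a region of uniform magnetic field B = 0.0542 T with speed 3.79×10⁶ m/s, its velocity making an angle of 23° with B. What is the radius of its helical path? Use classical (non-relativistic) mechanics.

r ≈ 5.64 m

v⊥ = v sinθ = 3.79×10⁶·sin23° ≈ 1.481×10⁶ m/s.
r = m v⊥/(|q|B) = (3.3×10⁻²⁶)(1.481×10⁶)/((1.6×10⁻¹⁹)(0.0542)) ≈ 5.64 m.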